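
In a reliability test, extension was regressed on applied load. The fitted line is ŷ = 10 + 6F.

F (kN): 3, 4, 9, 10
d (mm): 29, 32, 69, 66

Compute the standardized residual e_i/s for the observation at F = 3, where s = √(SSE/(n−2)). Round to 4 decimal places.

0.2085

F=3: ŷ = 10 + 6·3 = 28; e = 29 − 28 = 1
F=4: ŷ = 10 + 6·4 = 34; e = 32 − 34 = -2
F=9: ŷ = 10 + 6·9 = 64; e = 69 − 64 = 5
F=10: ŷ = 10 + 6·10 = 70; e = 66 − 70 = -4
SSE = 1 + 4 + 25 + 16 = 46
s = √(46/2) = 4.79583
e/s = 1 / 4.79583 = 0.2085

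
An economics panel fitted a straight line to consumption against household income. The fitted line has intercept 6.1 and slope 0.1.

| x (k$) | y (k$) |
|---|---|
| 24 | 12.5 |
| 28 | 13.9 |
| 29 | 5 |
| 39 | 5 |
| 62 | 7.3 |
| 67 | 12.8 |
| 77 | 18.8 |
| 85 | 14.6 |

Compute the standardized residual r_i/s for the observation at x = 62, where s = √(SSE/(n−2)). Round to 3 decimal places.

x=24: ŷ = 6.1 + 0.1·24 = 8.5; r = 12.5 − 8.5 = 4
x=28: ŷ = 6.1 + 0.1·28 = 8.9; r = 13.9 − 8.9 = 5
x=29: ŷ = 6.1 + 0.1·29 = 9; r = 5 − 9 = -4
x=39: ŷ = 6.1 + 0.1·39 = 10; r = 5 − 10 = -5
x=62: ŷ = 6.1 + 0.1·62 = 12.3; r = 7.3 − 12.3 = -5
x=67: ŷ = 6.1 + 0.1·67 = 12.8; r = 12.8 − 12.8 = 0
x=77: ŷ = 6.1 + 0.1·77 = 13.8; r = 18.8 − 13.8 = 5
x=85: ŷ = 6.1 + 0.1·85 = 14.6; r = 14.6 − 14.6 = 0
SSE = 16 + 25 + 16 + 25 + 25 + 0 + 25 + 0 = 132
s = √(132/6) = 4.69042
r/s = -5 / 4.69042 = -1.066

-1.066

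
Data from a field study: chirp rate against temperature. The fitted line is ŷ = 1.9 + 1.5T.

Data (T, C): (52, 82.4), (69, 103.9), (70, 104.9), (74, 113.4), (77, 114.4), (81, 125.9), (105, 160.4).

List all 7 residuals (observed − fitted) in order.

T=52: ŷ = 1.9 + 1.5·52 = 79.9; e = 82.4 − 79.9 = 2.5
T=69: ŷ = 1.9 + 1.5·69 = 105.4; e = 103.9 − 105.4 = -1.5
T=70: ŷ = 1.9 + 1.5·70 = 106.9; e = 104.9 − 106.9 = -2
T=74: ŷ = 1.9 + 1.5·74 = 112.9; e = 113.4 − 112.9 = 0.5
T=77: ŷ = 1.9 + 1.5·77 = 117.4; e = 114.4 − 117.4 = -3
T=81: ŷ = 1.9 + 1.5·81 = 123.4; e = 125.9 − 123.4 = 2.5
T=105: ŷ = 1.9 + 1.5·105 = 159.4; e = 160.4 − 159.4 = 1

2.5, -1.5, -2, 0.5, -3, 2.5, 1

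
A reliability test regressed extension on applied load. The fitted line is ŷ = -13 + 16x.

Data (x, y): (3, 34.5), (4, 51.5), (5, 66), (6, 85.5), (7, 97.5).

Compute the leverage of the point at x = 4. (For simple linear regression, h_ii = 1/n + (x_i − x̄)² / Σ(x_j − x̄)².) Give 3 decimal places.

h = 0.300

x̄ = (3 + 4 + 5 + 6 + 7)/5 = 5
Σ(x − x̄)² = 4 + 1 + 0 + 1 + 4 = 10
h = 1/5 + (-1)²/10 = 0.2 + 0.1 = 0.300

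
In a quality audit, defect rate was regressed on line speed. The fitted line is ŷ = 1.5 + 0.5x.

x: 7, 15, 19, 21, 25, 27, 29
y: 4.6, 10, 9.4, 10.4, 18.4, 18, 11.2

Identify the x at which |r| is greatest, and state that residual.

x = 29, r = -4.8

x=7: ŷ = 1.5 + 0.5·7 = 5; r = 4.6 − 5 = -0.4
x=15: ŷ = 1.5 + 0.5·15 = 9; r = 10 − 9 = 1
x=19: ŷ = 1.5 + 0.5·19 = 11; r = 9.4 − 11 = -1.6
x=21: ŷ = 1.5 + 0.5·21 = 12; r = 10.4 − 12 = -1.6
x=25: ŷ = 1.5 + 0.5·25 = 14; r = 18.4 − 14 = 4.4
x=27: ŷ = 1.5 + 0.5·27 = 15; r = 18 − 15 = 3
x=29: ŷ = 1.5 + 0.5·29 = 16; r = 11.2 − 16 = -4.8
Largest |r| is 4.8 at x = 29, residual -4.8.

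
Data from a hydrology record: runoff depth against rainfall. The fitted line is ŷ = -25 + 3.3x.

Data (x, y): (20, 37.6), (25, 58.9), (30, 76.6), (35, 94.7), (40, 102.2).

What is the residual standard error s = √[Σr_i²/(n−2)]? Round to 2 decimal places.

s = 4.51

x=20: ŷ = -25 + 3.3·20 = 41; r = 37.6 − 41 = -3.4
x=25: ŷ = -25 + 3.3·25 = 57.5; r = 58.9 − 57.5 = 1.4
x=30: ŷ = -25 + 3.3·30 = 74; r = 76.6 − 74 = 2.6
x=35: ŷ = -25 + 3.3·35 = 90.5; r = 94.7 − 90.5 = 4.2
x=40: ŷ = -25 + 3.3·40 = 107; r = 102.2 − 107 = -4.8
SSE = 11.56 + 1.96 + 6.76 + 17.64 + 23.04 = 60.96
s = √(60.96/3) = √20.32 ≈ 4.51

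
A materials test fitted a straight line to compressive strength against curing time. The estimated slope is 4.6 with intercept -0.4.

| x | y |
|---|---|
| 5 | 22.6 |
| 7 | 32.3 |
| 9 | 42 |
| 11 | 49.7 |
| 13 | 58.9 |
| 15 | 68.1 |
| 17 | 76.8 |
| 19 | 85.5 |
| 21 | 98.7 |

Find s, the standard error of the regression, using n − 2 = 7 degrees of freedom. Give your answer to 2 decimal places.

x=5: ŷ = -0.4 + 4.6·5 = 22.6; e = 22.6 − 22.6 = 0
x=7: ŷ = -0.4 + 4.6·7 = 31.8; e = 32.3 − 31.8 = 0.5
x=9: ŷ = -0.4 + 4.6·9 = 41; e = 42 − 41 = 1
x=11: ŷ = -0.4 + 4.6·11 = 50.2; e = 49.7 − 50.2 = -0.5
x=13: ŷ = -0.4 + 4.6·13 = 59.4; e = 58.9 − 59.4 = -0.5
x=15: ŷ = -0.4 + 4.6·15 = 68.6; e = 68.1 − 68.6 = -0.5
x=17: ŷ = -0.4 + 4.6·17 = 77.8; e = 76.8 − 77.8 = -1
x=19: ŷ = -0.4 + 4.6·19 = 87; e = 85.5 − 87 = -1.5
x=21: ŷ = -0.4 + 4.6·21 = 96.2; e = 98.7 − 96.2 = 2.5
SSE = 0 + 0.25 + 1 + 0.25 + 0.25 + 0.25 + 1 + 2.25 + 6.25 = 11.5
s = √(11.5/7) = √1.64286 ≈ 1.28

s = 1.28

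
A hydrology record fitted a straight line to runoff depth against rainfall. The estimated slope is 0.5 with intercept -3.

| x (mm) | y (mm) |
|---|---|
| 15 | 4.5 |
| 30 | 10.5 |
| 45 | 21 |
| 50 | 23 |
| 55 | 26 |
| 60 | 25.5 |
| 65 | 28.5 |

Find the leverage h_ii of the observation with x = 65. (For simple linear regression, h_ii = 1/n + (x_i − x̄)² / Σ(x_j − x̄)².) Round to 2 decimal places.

h = 0.34

x̄ = (15 + 30 + 45 + 50 + 55 + 60 + 65)/7 = 45.7143
Σ(x − x̄)² = 943.367 + 246.939 + 0.510204 + 18.3673 + 86.2245 + 204.082 + 371.939 = 1871.43
h = 1/7 + (19.2857)²/1871.43 = 0.142857 + 0.198746 = 0.34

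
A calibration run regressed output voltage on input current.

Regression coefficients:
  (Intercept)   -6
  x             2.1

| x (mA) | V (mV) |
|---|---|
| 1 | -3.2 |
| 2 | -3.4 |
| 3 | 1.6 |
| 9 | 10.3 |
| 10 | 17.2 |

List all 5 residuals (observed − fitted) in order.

x=1: ŷ = -6 + 2.1·1 = -3.9; r = -3.2 − (-3.9) = 0.7
x=2: ŷ = -6 + 2.1·2 = -1.8; r = -3.4 − (-1.8) = -1.6
x=3: ŷ = -6 + 2.1·3 = 0.3; r = 1.6 − 0.3 = 1.3
x=9: ŷ = -6 + 2.1·9 = 12.9; r = 10.3 − 12.9 = -2.6
x=10: ŷ = -6 + 2.1·10 = 15; r = 17.2 − 15 = 2.2

0.7, -1.6, 1.3, -2.6, 2.2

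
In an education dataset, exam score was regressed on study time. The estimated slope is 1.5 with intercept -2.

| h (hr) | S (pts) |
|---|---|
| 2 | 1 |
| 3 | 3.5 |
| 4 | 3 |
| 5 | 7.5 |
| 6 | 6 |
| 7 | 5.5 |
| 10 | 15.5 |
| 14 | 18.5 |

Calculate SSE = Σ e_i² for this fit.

SSE = 22.5

h=2: ŷ = -2 + 1.5·2 = 1; e = 1 − 1 = 0
h=3: ŷ = -2 + 1.5·3 = 2.5; e = 3.5 − 2.5 = 1
h=4: ŷ = -2 + 1.5·4 = 4; e = 3 − 4 = -1
h=5: ŷ = -2 + 1.5·5 = 5.5; e = 7.5 − 5.5 = 2
h=6: ŷ = -2 + 1.5·6 = 7; e = 6 − 7 = -1
h=7: ŷ = -2 + 1.5·7 = 8.5; e = 5.5 − 8.5 = -3
h=10: ŷ = -2 + 1.5·10 = 13; e = 15.5 − 13 = 2.5
h=14: ŷ = -2 + 1.5·14 = 19; e = 18.5 − 19 = -0.5
SSE = 0 + 1 + 1 + 4 + 1 + 9 + 6.25 + 0.25 = 22.5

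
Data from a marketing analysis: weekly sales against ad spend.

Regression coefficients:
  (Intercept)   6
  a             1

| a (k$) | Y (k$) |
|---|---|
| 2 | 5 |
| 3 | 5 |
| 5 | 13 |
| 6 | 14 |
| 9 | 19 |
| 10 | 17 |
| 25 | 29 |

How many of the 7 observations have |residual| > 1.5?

a=2: ŷ = 6 + 2 = 8; r = 5 − 8 = -3
a=3: ŷ = 6 + 3 = 9; r = 5 − 9 = -4
a=5: ŷ = 6 + 5 = 11; r = 13 − 11 = 2
a=6: ŷ = 6 + 6 = 12; r = 14 − 12 = 2
a=9: ŷ = 6 + 9 = 15; r = 19 − 15 = 4
a=10: ŷ = 6 + 10 = 16; r = 17 − 16 = 1
a=25: ŷ = 6 + 25 = 31; r = 29 − 31 = -2
|r| > 1.5: a=2 (|r|=3), a=3 (|r|=4), a=5 (|r|=2), a=6 (|r|=2), a=9 (|r|=4), a=25 (|r|=2) → 6

6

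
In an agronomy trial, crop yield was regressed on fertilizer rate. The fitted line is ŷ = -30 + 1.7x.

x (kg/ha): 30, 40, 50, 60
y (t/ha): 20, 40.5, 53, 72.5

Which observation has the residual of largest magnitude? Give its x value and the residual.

x=30: ŷ = -30 + 1.7·30 = 21; r = 20 − 21 = -1
x=40: ŷ = -30 + 1.7·40 = 38; r = 40.5 − 38 = 2.5
x=50: ŷ = -30 + 1.7·50 = 55; r = 53 − 55 = -2
x=60: ŷ = -30 + 1.7·60 = 72; r = 72.5 − 72 = 0.5
Largest |r| is 2.5 at x = 40, residual 2.5.

x = 40, r = 2.5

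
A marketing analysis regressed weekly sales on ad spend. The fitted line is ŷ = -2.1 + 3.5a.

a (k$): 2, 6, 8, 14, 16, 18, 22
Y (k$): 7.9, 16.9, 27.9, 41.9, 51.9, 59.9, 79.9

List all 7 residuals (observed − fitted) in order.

a=2: ŷ = -2.1 + 3.5·2 = 4.9; r = 7.9 − 4.9 = 3
a=6: ŷ = -2.1 + 3.5·6 = 18.9; r = 16.9 − 18.9 = -2
a=8: ŷ = -2.1 + 3.5·8 = 25.9; r = 27.9 − 25.9 = 2
a=14: ŷ = -2.1 + 3.5·14 = 46.9; r = 41.9 − 46.9 = -5
a=16: ŷ = -2.1 + 3.5·16 = 53.9; r = 51.9 − 53.9 = -2
a=18: ŷ = -2.1 + 3.5·18 = 60.9; r = 59.9 − 60.9 = -1
a=22: ŷ = -2.1 + 3.5·22 = 74.9; r = 79.9 − 74.9 = 5

3, -2, 2, -5, -2, -1, 5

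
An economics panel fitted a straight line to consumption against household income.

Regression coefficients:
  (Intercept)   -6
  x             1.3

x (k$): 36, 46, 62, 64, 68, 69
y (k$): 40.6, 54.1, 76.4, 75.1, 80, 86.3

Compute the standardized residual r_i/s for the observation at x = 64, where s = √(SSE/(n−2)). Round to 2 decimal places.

x=36: ŷ = -6 + 1.3·36 = 40.8; r = 40.6 − 40.8 = -0.2
x=46: ŷ = -6 + 1.3·46 = 53.8; r = 54.1 − 53.8 = 0.3
x=62: ŷ = -6 + 1.3·62 = 74.6; r = 76.4 − 74.6 = 1.8
x=64: ŷ = -6 + 1.3·64 = 77.2; r = 75.1 − 77.2 = -2.1
x=68: ŷ = -6 + 1.3·68 = 82.4; r = 80 − 82.4 = -2.4
x=69: ŷ = -6 + 1.3·69 = 83.7; r = 86.3 − 83.7 = 2.6
SSE = 0.04 + 0.09 + 3.24 + 4.41 + 5.76 + 6.76 = 20.3
s = √(20.3/4) = 2.25278
r/s = -2.1 / 2.25278 = -0.93

-0.93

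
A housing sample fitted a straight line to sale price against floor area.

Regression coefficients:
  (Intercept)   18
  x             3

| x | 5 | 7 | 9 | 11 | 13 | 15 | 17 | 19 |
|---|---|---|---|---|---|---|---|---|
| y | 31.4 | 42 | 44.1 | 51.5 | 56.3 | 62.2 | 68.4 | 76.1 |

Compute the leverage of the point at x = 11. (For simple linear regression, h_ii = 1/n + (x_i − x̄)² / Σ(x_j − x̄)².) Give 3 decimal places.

h = 0.131

x̄ = (5 + 7 + 9 + 11 + 13 + 15 + 17 + 19)/8 = 12
Σ(x − x̄)² = 49 + 25 + 9 + 1 + 1 + 9 + 25 + 49 = 168
h = 1/8 + (-1)²/168 = 0.125 + 0.00595238 = 0.131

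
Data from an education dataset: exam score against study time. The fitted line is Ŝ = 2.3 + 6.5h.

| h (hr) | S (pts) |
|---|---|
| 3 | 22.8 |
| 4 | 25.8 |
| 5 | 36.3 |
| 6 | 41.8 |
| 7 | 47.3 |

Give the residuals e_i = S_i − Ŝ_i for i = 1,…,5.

h=3: Ŝ = 2.3 + 6.5·3 = 21.8; e = 22.8 − 21.8 = 1
h=4: Ŝ = 2.3 + 6.5·4 = 28.3; e = 25.8 − 28.3 = -2.5
h=5: Ŝ = 2.3 + 6.5·5 = 34.8; e = 36.3 − 34.8 = 1.5
h=6: Ŝ = 2.3 + 6.5·6 = 41.3; e = 41.8 − 41.3 = 0.5
h=7: Ŝ = 2.3 + 6.5·7 = 47.8; e = 47.3 − 47.8 = -0.5

1, -2.5, 1.5, 0.5, -0.5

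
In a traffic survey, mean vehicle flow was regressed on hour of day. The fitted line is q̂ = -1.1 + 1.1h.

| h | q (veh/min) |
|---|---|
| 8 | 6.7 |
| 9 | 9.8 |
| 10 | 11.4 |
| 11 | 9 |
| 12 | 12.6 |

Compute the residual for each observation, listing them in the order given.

h=8: q̂ = -1.1 + 1.1·8 = 7.7; r = 6.7 − 7.7 = -1
h=9: q̂ = -1.1 + 1.1·9 = 8.8; r = 9.8 − 8.8 = 1
h=10: q̂ = -1.1 + 1.1·10 = 9.9; r = 11.4 − 9.9 = 1.5
h=11: q̂ = -1.1 + 1.1·11 = 11; r = 9 − 11 = -2
h=12: q̂ = -1.1 + 1.1·12 = 12.1; r = 12.6 − 12.1 = 0.5

-1, 1, 1.5, -2, 0.5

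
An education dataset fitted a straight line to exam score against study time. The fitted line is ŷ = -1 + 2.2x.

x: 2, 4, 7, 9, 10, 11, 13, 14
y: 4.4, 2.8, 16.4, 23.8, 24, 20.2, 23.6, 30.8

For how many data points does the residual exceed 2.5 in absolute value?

5

x=2: ŷ = -1 + 2.2·2 = 3.4; r = 4.4 − 3.4 = 1
x=4: ŷ = -1 + 2.2·4 = 7.8; r = 2.8 − 7.8 = -5
x=7: ŷ = -1 + 2.2·7 = 14.4; r = 16.4 − 14.4 = 2
x=9: ŷ = -1 + 2.2·9 = 18.8; r = 23.8 − 18.8 = 5
x=10: ŷ = -1 + 2.2·10 = 21; r = 24 − 21 = 3
x=11: ŷ = -1 + 2.2·11 = 23.2; r = 20.2 − 23.2 = -3
x=13: ŷ = -1 + 2.2·13 = 27.6; r = 23.6 − 27.6 = -4
x=14: ŷ = -1 + 2.2·14 = 29.8; r = 30.8 − 29.8 = 1
|r| > 2.5: x=4 (|r|=5), x=9 (|r|=5), x=10 (|r|=3), x=11 (|r|=3), x=13 (|r|=4) → 5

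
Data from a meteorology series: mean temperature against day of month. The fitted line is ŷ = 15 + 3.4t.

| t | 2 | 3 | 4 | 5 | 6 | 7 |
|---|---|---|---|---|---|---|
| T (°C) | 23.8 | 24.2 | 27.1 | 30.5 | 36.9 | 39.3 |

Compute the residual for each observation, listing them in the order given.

t=2: ŷ = 15 + 3.4·2 = 21.8; e = 23.8 − 21.8 = 2
t=3: ŷ = 15 + 3.4·3 = 25.2; e = 24.2 − 25.2 = -1
t=4: ŷ = 15 + 3.4·4 = 28.6; e = 27.1 − 28.6 = -1.5
t=5: ŷ = 15 + 3.4·5 = 32; e = 30.5 − 32 = -1.5
t=6: ŷ = 15 + 3.4·6 = 35.4; e = 36.9 − 35.4 = 1.5
t=7: ŷ = 15 + 3.4·7 = 38.8; e = 39.3 − 38.8 = 0.5

2, -1, -1.5, -1.5, 1.5, 0.5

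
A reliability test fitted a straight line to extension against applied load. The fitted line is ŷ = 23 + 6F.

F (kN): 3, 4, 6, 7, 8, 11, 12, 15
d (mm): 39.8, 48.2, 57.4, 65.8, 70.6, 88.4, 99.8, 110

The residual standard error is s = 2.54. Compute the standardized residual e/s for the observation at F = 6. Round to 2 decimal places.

ŷ = 23 + 6·6 = 59
e = 57.4 − 59 = -1.6
e/s = -1.6 / 2.54 = -0.63

-0.63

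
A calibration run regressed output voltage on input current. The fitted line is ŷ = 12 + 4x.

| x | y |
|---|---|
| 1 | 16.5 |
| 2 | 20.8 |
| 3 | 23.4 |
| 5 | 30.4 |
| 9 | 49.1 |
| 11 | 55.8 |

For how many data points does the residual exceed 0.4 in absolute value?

x=1: ŷ = 12 + 4·1 = 16; r = 16.5 − 16 = 0.5
x=2: ŷ = 12 + 4·2 = 20; r = 20.8 − 20 = 0.8
x=3: ŷ = 12 + 4·3 = 24; r = 23.4 − 24 = -0.6
x=5: ŷ = 12 + 4·5 = 32; r = 30.4 − 32 = -1.6
x=9: ŷ = 12 + 4·9 = 48; r = 49.1 − 48 = 1.1
x=11: ŷ = 12 + 4·11 = 56; r = 55.8 − 56 = -0.2
|r| > 0.4: x=1 (|r|=0.5), x=2 (|r|=0.8), x=3 (|r|=0.6), x=5 (|r|=1.6), x=9 (|r|=1.1) → 5

5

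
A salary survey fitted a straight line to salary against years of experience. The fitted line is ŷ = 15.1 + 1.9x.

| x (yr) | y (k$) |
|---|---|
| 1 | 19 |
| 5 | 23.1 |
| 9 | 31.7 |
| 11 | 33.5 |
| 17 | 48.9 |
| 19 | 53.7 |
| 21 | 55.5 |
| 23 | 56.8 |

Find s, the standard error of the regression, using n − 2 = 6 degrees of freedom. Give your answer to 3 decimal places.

s = 2.062

x=1: ŷ = 15.1 + 1.9·1 = 17; e = 19 − 17 = 2
x=5: ŷ = 15.1 + 1.9·5 = 24.6; e = 23.1 − 24.6 = -1.5
x=9: ŷ = 15.1 + 1.9·9 = 32.2; e = 31.7 − 32.2 = -0.5
x=11: ŷ = 15.1 + 1.9·11 = 36; e = 33.5 − 36 = -2.5
x=17: ŷ = 15.1 + 1.9·17 = 47.4; e = 48.9 − 47.4 = 1.5
x=19: ŷ = 15.1 + 1.9·19 = 51.2; e = 53.7 − 51.2 = 2.5
x=21: ŷ = 15.1 + 1.9·21 = 55; e = 55.5 − 55 = 0.5
x=23: ŷ = 15.1 + 1.9·23 = 58.8; e = 56.8 − 58.8 = -2
SSE = 4 + 2.25 + 0.25 + 6.25 + 2.25 + 6.25 + 0.25 + 4 = 25.5
s = √(25.5/6) = √4.25 ≈ 2.062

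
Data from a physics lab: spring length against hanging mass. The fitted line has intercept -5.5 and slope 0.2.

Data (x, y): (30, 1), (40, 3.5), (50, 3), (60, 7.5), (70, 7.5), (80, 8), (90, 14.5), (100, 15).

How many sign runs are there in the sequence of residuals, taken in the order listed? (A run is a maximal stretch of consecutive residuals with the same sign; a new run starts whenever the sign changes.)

5 runs

x=30: ŷ = -5.5 + 0.2·30 = 0.5; r = 1 − 0.5 = 0.5
x=40: ŷ = -5.5 + 0.2·40 = 2.5; r = 3.5 − 2.5 = 1
x=50: ŷ = -5.5 + 0.2·50 = 4.5; r = 3 − 4.5 = -1.5
x=60: ŷ = -5.5 + 0.2·60 = 6.5; r = 7.5 − 6.5 = 1
x=70: ŷ = -5.5 + 0.2·70 = 8.5; r = 7.5 − 8.5 = -1
x=80: ŷ = -5.5 + 0.2·80 = 10.5; r = 8 − 10.5 = -2.5
x=90: ŷ = -5.5 + 0.2·90 = 12.5; r = 14.5 − 12.5 = 2
x=100: ŷ = -5.5 + 0.2·100 = 14.5; r = 15 − 14.5 = 0.5
Signs: + + − + − − + +
Runs: +×2, −×1, +×1, −×2, +×2 → 5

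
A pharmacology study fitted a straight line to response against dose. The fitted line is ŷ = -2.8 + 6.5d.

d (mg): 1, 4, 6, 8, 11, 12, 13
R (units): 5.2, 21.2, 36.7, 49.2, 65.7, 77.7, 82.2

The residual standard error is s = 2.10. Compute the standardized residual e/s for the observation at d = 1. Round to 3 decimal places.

0.714

ŷ = -2.8 + 6.5·1 = 3.7
e = 5.2 − 3.7 = 1.5
e/s = 1.5 / 2.10 = 0.714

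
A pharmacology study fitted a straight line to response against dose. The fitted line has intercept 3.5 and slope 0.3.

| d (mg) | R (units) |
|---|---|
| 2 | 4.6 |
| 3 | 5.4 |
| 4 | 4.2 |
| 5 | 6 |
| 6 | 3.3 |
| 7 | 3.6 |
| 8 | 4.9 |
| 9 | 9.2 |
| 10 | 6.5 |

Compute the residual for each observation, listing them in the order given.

0.5, 1, -0.5, 1, -2, -2, -1, 3, 0

d=2: ŷ = 3.5 + 0.3·2 = 4.1; e = 4.6 − 4.1 = 0.5
d=3: ŷ = 3.5 + 0.3·3 = 4.4; e = 5.4 − 4.4 = 1
d=4: ŷ = 3.5 + 0.3·4 = 4.7; e = 4.2 − 4.7 = -0.5
d=5: ŷ = 3.5 + 0.3·5 = 5; e = 6 − 5 = 1
d=6: ŷ = 3.5 + 0.3·6 = 5.3; e = 3.3 − 5.3 = -2
d=7: ŷ = 3.5 + 0.3·7 = 5.6; e = 3.6 − 5.6 = -2
d=8: ŷ = 3.5 + 0.3·8 = 5.9; e = 4.9 − 5.9 = -1
d=9: ŷ = 3.5 + 0.3·9 = 6.2; e = 9.2 − 6.2 = 3
d=10: ŷ = 3.5 + 0.3·10 = 6.5; e = 6.5 − 6.5 = 0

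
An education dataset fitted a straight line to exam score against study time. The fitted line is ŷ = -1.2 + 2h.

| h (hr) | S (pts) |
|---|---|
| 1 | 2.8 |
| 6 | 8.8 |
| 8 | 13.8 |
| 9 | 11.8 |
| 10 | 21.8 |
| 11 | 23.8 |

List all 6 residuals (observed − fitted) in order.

h=1: ŷ = -1.2 + 2·1 = 0.8; r = 2.8 − 0.8 = 2
h=6: ŷ = -1.2 + 2·6 = 10.8; r = 8.8 − 10.8 = -2
h=8: ŷ = -1.2 + 2·8 = 14.8; r = 13.8 − 14.8 = -1
h=9: ŷ = -1.2 + 2·9 = 16.8; r = 11.8 − 16.8 = -5
h=10: ŷ = -1.2 + 2·10 = 18.8; r = 21.8 − 18.8 = 3
h=11: ŷ = -1.2 + 2·11 = 20.8; r = 23.8 − 20.8 = 3

2, -2, -1, -5, 3, 3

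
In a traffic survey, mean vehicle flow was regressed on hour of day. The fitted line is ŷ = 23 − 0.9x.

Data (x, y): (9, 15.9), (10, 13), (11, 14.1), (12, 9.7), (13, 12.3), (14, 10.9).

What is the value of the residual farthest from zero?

r = -2.5

x=9: ŷ = 23 − 0.9·9 = 14.9; r = 15.9 − 14.9 = 1
x=10: ŷ = 23 − 0.9·10 = 14; r = 13 − 14 = -1
x=11: ŷ = 23 − 0.9·11 = 13.1; r = 14.1 − 13.1 = 1
x=12: ŷ = 23 − 0.9·12 = 12.2; r = 9.7 − 12.2 = -2.5
x=13: ŷ = 23 − 0.9·13 = 11.3; r = 12.3 − 11.3 = 1
x=14: ŷ = 23 − 0.9·14 = 10.4; r = 10.9 − 10.4 = 0.5
Largest |r| is 2.5 at x = 12, residual -2.5.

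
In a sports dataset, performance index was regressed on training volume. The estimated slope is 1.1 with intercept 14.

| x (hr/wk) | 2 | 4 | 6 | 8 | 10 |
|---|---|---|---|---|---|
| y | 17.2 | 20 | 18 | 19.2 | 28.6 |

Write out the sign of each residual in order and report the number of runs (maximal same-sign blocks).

x=2: ŷ = 14 + 1.1·2 = 16.2; r = 17.2 − 16.2 = 1
x=4: ŷ = 14 + 1.1·4 = 18.4; r = 20 − 18.4 = 1.6
x=6: ŷ = 14 + 1.1·6 = 20.6; r = 18 − 20.6 = -2.6
x=8: ŷ = 14 + 1.1·8 = 22.8; r = 19.2 − 22.8 = -3.6
x=10: ŷ = 14 + 1.1·10 = 25; r = 28.6 − 25 = 3.6
Signs: + + − − +
Runs: +×2, −×2, +×1 → 3

3 runs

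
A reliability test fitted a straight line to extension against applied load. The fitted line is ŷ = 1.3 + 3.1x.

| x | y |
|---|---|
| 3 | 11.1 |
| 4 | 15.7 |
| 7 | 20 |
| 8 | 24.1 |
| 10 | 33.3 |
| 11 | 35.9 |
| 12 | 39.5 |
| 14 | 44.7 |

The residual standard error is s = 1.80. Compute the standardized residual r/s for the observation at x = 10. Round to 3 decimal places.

0.556

ŷ = 1.3 + 3.1·10 = 32.3
r = 33.3 − 32.3 = 1
r/s = 1 / 1.80 = 0.556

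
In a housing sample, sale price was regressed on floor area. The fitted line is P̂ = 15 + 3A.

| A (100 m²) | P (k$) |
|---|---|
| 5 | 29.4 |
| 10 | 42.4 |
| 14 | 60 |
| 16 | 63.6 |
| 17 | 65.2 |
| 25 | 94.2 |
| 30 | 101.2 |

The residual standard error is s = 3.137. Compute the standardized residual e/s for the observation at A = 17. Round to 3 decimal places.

P̂ = 15 + 3·17 = 66
e = 65.2 − 66 = -0.8
e/s = -0.8 / 3.137 = -0.255

-0.255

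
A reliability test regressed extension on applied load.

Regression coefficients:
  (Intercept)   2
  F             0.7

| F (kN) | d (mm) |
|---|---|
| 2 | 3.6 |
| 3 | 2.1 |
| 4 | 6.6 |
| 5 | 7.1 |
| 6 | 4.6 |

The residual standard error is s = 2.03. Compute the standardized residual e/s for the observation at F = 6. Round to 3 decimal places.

-0.788

d̂ = 2 + 0.7·6 = 6.2
e = 4.6 − 6.2 = -1.6
e/s = -1.6 / 2.03 = -0.788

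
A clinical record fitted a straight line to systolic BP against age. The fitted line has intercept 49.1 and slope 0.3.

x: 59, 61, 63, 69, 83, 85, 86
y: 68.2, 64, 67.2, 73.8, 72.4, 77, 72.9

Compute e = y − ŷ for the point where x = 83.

ŷ = 49.1 + 0.3·83 = 74
e = 72.4 − 74 = -1.6

e = -1.6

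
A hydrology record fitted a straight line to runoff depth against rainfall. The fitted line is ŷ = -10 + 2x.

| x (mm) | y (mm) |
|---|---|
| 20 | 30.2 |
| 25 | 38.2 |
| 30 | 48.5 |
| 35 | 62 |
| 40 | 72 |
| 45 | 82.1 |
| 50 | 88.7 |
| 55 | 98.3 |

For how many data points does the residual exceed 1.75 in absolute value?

x=20: ŷ = -10 + 2·20 = 30; r = 30.2 − 30 = 0.2
x=25: ŷ = -10 + 2·25 = 40; r = 38.2 − 40 = -1.8
x=30: ŷ = -10 + 2·30 = 50; r = 48.5 − 50 = -1.5
x=35: ŷ = -10 + 2·35 = 60; r = 62 − 60 = 2
x=40: ŷ = -10 + 2·40 = 70; r = 72 − 70 = 2
x=45: ŷ = -10 + 2·45 = 80; r = 82.1 − 80 = 2.1
x=50: ŷ = -10 + 2·50 = 90; r = 88.7 − 90 = -1.3
x=55: ŷ = -10 + 2·55 = 100; r = 98.3 − 100 = -1.7
|r| > 1.75: x=25 (|r|=1.8), x=35 (|r|=2), x=40 (|r|=2), x=45 (|r|=2.1) → 4

4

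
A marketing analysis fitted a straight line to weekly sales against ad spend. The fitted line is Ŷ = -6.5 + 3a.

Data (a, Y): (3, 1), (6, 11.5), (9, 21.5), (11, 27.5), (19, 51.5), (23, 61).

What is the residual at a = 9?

e = 1

Ŷ = -6.5 + 3·9 = 20.5
e = 21.5 − 20.5 = 1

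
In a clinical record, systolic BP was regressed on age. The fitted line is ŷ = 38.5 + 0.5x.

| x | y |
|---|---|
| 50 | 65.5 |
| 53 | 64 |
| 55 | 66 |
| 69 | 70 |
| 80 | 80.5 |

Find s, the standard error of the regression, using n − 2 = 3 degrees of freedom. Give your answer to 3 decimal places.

x=50: ŷ = 38.5 + 0.5·50 = 63.5; r = 65.5 − 63.5 = 2
x=53: ŷ = 38.5 + 0.5·53 = 65; r = 64 − 65 = -1
x=55: ŷ = 38.5 + 0.5·55 = 66; r = 66 − 66 = 0
x=69: ŷ = 38.5 + 0.5·69 = 73; r = 70 − 73 = -3
x=80: ŷ = 38.5 + 0.5·80 = 78.5; r = 80.5 − 78.5 = 2
SSE = 4 + 1 + 0 + 9 + 4 = 18
s = √(18/3) = √6 ≈ 2.449

s = 2.449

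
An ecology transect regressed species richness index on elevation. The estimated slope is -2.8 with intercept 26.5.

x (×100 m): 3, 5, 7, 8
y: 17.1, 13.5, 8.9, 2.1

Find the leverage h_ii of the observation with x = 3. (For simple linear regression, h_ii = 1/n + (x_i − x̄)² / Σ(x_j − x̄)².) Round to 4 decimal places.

x̄ = (3 + 5 + 7 + 8)/4 = 5.75
Σ(x − x̄)² = 7.5625 + 0.5625 + 1.5625 + 5.0625 = 14.75
h = 1/4 + (-2.75)²/14.75 = 0.25 + 0.512712 = 0.7627

h = 0.7627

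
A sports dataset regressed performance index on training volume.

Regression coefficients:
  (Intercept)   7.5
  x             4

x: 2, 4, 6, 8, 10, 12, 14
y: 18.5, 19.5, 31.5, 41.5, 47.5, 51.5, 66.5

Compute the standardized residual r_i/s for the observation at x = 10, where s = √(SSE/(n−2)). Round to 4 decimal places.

0.0000

x=2: ŷ = 7.5 + 4·2 = 15.5; r = 18.5 − 15.5 = 3
x=4: ŷ = 7.5 + 4·4 = 23.5; r = 19.5 − 23.5 = -4
x=6: ŷ = 7.5 + 4·6 = 31.5; r = 31.5 − 31.5 = 0
x=8: ŷ = 7.5 + 4·8 = 39.5; r = 41.5 − 39.5 = 2
x=10: ŷ = 7.5 + 4·10 = 47.5; r = 47.5 − 47.5 = 0
x=12: ŷ = 7.5 + 4·12 = 55.5; r = 51.5 − 55.5 = -4
x=14: ŷ = 7.5 + 4·14 = 63.5; r = 66.5 − 63.5 = 3
SSE = 9 + 16 + 0 + 4 + 0 + 16 + 9 = 54
s = √(54/5) = 3.28634
r/s = 0 / 3.28634 = 0.0000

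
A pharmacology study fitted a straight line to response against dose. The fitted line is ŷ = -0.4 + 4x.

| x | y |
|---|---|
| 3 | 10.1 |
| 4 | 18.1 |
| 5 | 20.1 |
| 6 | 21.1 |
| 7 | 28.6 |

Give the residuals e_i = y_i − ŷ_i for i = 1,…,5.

x=3: ŷ = -0.4 + 4·3 = 11.6; e = 10.1 − 11.6 = -1.5
x=4: ŷ = -0.4 + 4·4 = 15.6; e = 18.1 − 15.6 = 2.5
x=5: ŷ = -0.4 + 4·5 = 19.6; e = 20.1 − 19.6 = 0.5
x=6: ŷ = -0.4 + 4·6 = 23.6; e = 21.1 − 23.6 = -2.5
x=7: ŷ = -0.4 + 4·7 = 27.6; e = 28.6 − 27.6 = 1

-1.5, 2.5, 0.5, -2.5, 1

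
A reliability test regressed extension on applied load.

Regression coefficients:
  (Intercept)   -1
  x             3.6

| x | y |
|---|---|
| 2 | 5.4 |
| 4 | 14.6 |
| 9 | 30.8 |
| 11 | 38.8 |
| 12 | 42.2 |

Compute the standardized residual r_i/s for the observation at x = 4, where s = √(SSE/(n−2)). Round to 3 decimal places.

x=2: ŷ = -1 + 3.6·2 = 6.2; r = 5.4 − 6.2 = -0.8
x=4: ŷ = -1 + 3.6·4 = 13.4; r = 14.6 − 13.4 = 1.2
x=9: ŷ = -1 + 3.6·9 = 31.4; r = 30.8 − 31.4 = -0.6
x=11: ŷ = -1 + 3.6·11 = 38.6; r = 38.8 − 38.6 = 0.2
x=12: ŷ = -1 + 3.6·12 = 42.2; r = 42.2 − 42.2 = 0
SSE = 0.64 + 1.44 + 0.36 + 0.04 + 0 = 2.48
s = √(2.48/3) = 0.909212
r/s = 1.2 / 0.909212 = 1.320

1.320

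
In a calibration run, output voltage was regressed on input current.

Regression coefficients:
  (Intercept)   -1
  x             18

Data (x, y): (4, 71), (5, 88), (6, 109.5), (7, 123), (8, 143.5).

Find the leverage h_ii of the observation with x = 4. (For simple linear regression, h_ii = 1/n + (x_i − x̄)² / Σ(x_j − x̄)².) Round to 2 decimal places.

h = 0.60

x̄ = (4 + 5 + 6 + 7 + 8)/5 = 6
Σ(x − x̄)² = 4 + 1 + 0 + 1 + 4 = 10
h = 1/5 + (-2)²/10 = 0.2 + 0.4 = 0.60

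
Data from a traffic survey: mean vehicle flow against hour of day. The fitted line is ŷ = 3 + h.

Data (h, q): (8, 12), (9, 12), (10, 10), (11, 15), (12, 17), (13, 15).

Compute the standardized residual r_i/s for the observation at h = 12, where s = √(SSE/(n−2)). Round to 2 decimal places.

h=8: ŷ = 3 + 8 = 11; r = 12 − 11 = 1
h=9: ŷ = 3 + 9 = 12; r = 12 − 12 = 0
h=10: ŷ = 3 + 10 = 13; r = 10 − 13 = -3
h=11: ŷ = 3 + 11 = 14; r = 15 − 14 = 1
h=12: ŷ = 3 + 12 = 15; r = 17 − 15 = 2
h=13: ŷ = 3 + 13 = 16; r = 15 − 16 = -1
SSE = 1 + 0 + 9 + 1 + 4 + 1 = 16
s = √(16/4) = 2
r/s = 2 / 2 = 1.00

1.00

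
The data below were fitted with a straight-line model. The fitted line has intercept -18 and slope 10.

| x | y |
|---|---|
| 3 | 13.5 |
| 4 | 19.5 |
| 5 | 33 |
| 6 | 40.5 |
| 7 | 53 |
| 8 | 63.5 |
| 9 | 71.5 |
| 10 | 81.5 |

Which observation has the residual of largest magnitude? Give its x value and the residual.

x=3: ŷ = -18 + 10·3 = 12; r = 13.5 − 12 = 1.5
x=4: ŷ = -18 + 10·4 = 22; r = 19.5 − 22 = -2.5
x=5: ŷ = -18 + 10·5 = 32; r = 33 − 32 = 1
x=6: ŷ = -18 + 10·6 = 42; r = 40.5 − 42 = -1.5
x=7: ŷ = -18 + 10·7 = 52; r = 53 − 52 = 1
x=8: ŷ = -18 + 10·8 = 62; r = 63.5 − 62 = 1.5
x=9: ŷ = -18 + 10·9 = 72; r = 71.5 − 72 = -0.5
x=10: ŷ = -18 + 10·10 = 82; r = 81.5 − 82 = -0.5
Largest |r| is 2.5 at x = 4, residual -2.5.

x = 4, r = -2.5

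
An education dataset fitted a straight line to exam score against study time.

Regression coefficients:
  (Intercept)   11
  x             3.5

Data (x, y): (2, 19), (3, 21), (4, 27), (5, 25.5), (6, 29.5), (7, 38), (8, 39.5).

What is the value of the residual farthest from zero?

e = -3

x=2: ŷ = 11 + 3.5·2 = 18; e = 19 − 18 = 1
x=3: ŷ = 11 + 3.5·3 = 21.5; e = 21 − 21.5 = -0.5
x=4: ŷ = 11 + 3.5·4 = 25; e = 27 − 25 = 2
x=5: ŷ = 11 + 3.5·5 = 28.5; e = 25.5 − 28.5 = -3
x=6: ŷ = 11 + 3.5·6 = 32; e = 29.5 − 32 = -2.5
x=7: ŷ = 11 + 3.5·7 = 35.5; e = 38 − 35.5 = 2.5
x=8: ŷ = 11 + 3.5·8 = 39; e = 39.5 − 39 = 0.5
Largest |e| is 3 at x = 5, residual -3.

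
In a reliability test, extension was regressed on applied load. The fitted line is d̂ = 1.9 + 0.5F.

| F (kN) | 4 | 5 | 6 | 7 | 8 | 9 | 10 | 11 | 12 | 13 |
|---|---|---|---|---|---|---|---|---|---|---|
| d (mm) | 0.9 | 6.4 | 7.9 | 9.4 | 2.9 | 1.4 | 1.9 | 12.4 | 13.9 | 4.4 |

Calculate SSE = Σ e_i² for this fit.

SSE = 174

F=4: d̂ = 1.9 + 0.5·4 = 3.9; e = 0.9 − 3.9 = -3
F=5: d̂ = 1.9 + 0.5·5 = 4.4; e = 6.4 − 4.4 = 2
F=6: d̂ = 1.9 + 0.5·6 = 4.9; e = 7.9 − 4.9 = 3
F=7: d̂ = 1.9 + 0.5·7 = 5.4; e = 9.4 − 5.4 = 4
F=8: d̂ = 1.9 + 0.5·8 = 5.9; e = 2.9 − 5.9 = -3
F=9: d̂ = 1.9 + 0.5·9 = 6.4; e = 1.4 − 6.4 = -5
F=10: d̂ = 1.9 + 0.5·10 = 6.9; e = 1.9 − 6.9 = -5
F=11: d̂ = 1.9 + 0.5·11 = 7.4; e = 12.4 − 7.4 = 5
F=12: d̂ = 1.9 + 0.5·12 = 7.9; e = 13.9 − 7.9 = 6
F=13: d̂ = 1.9 + 0.5·13 = 8.4; e = 4.4 − 8.4 = -4
SSE = 9 + 4 + 9 + 16 + 9 + 25 + 25 + 25 + 36 + 16 = 174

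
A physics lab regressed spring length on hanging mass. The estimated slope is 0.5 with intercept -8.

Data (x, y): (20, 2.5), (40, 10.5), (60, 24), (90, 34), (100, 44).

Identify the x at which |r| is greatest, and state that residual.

x = 90, r = -3

x=20: ŷ = -8 + 0.5·20 = 2; r = 2.5 − 2 = 0.5
x=40: ŷ = -8 + 0.5·40 = 12; r = 10.5 − 12 = -1.5
x=60: ŷ = -8 + 0.5·60 = 22; r = 24 − 22 = 2
x=90: ŷ = -8 + 0.5·90 = 37; r = 34 − 37 = -3
x=100: ŷ = -8 + 0.5·100 = 42; r = 44 − 42 = 2
Largest |r| is 3 at x = 90, residual -3.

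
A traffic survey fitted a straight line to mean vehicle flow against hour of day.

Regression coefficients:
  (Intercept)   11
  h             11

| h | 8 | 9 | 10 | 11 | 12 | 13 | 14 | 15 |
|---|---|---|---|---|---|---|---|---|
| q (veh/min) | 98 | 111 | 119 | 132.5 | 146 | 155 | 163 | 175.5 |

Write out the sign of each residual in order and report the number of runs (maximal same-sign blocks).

h=8: q̂ = 11 + 11·8 = 99; r = 98 − 99 = -1
h=9: q̂ = 11 + 11·9 = 110; r = 111 − 110 = 1
h=10: q̂ = 11 + 11·10 = 121; r = 119 − 121 = -2
h=11: q̂ = 11 + 11·11 = 132; r = 132.5 − 132 = 0.5
h=12: q̂ = 11 + 11·12 = 143; r = 146 − 143 = 3
h=13: q̂ = 11 + 11·13 = 154; r = 155 − 154 = 1
h=14: q̂ = 11 + 11·14 = 165; r = 163 − 165 = -2
h=15: q̂ = 11 + 11·15 = 176; r = 175.5 − 176 = -0.5
Signs: − + − + + + − −
Runs: −×1, +×1, −×1, +×3, −×2 → 5

5 runs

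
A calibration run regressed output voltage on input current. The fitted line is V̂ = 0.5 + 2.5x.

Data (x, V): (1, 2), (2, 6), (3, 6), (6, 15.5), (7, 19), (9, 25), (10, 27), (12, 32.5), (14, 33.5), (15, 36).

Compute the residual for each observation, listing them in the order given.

-1, 0.5, -2, 0, 1, 2, 1.5, 2, -2, -2

x=1: V̂ = 0.5 + 2.5·1 = 3; e = 2 − 3 = -1
x=2: V̂ = 0.5 + 2.5·2 = 5.5; e = 6 − 5.5 = 0.5
x=3: V̂ = 0.5 + 2.5·3 = 8; e = 6 − 8 = -2
x=6: V̂ = 0.5 + 2.5·6 = 15.5; e = 15.5 − 15.5 = 0
x=7: V̂ = 0.5 + 2.5·7 = 18; e = 19 − 18 = 1
x=9: V̂ = 0.5 + 2.5·9 = 23; e = 25 − 23 = 2
x=10: V̂ = 0.5 + 2.5·10 = 25.5; e = 27 − 25.5 = 1.5
x=12: V̂ = 0.5 + 2.5·12 = 30.5; e = 32.5 − 30.5 = 2
x=14: V̂ = 0.5 + 2.5·14 = 35.5; e = 33.5 − 35.5 = -2
x=15: V̂ = 0.5 + 2.5·15 = 38; e = 36 − 38 = -2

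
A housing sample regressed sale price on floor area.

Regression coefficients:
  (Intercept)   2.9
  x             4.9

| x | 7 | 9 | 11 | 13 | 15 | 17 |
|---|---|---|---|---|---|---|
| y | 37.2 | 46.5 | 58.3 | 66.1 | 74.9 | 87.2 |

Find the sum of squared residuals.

SSE = 6

x=7: ŷ = 2.9 + 4.9·7 = 37.2; r = 37.2 − 37.2 = 0
x=9: ŷ = 2.9 + 4.9·9 = 47; r = 46.5 − 47 = -0.5
x=11: ŷ = 2.9 + 4.9·11 = 56.8; r = 58.3 − 56.8 = 1.5
x=13: ŷ = 2.9 + 4.9·13 = 66.6; r = 66.1 − 66.6 = -0.5
x=15: ŷ = 2.9 + 4.9·15 = 76.4; r = 74.9 − 76.4 = -1.5
x=17: ŷ = 2.9 + 4.9·17 = 86.2; r = 87.2 − 86.2 = 1
SSE = 0 + 0.25 + 2.25 + 0.25 + 2.25 + 1 = 6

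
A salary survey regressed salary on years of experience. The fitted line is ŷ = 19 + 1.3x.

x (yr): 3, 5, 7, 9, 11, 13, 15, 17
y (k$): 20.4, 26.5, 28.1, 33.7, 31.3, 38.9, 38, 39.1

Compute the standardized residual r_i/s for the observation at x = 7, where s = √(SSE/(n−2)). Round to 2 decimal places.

0.00

x=3: ŷ = 19 + 1.3·3 = 22.9; r = 20.4 − 22.9 = -2.5
x=5: ŷ = 19 + 1.3·5 = 25.5; r = 26.5 − 25.5 = 1
x=7: ŷ = 19 + 1.3·7 = 28.1; r = 28.1 − 28.1 = 0
x=9: ŷ = 19 + 1.3·9 = 30.7; r = 33.7 − 30.7 = 3
x=11: ŷ = 19 + 1.3·11 = 33.3; r = 31.3 − 33.3 = -2
x=13: ŷ = 19 + 1.3·13 = 35.9; r = 38.9 − 35.9 = 3
x=15: ŷ = 19 + 1.3·15 = 38.5; r = 38 − 38.5 = -0.5
x=17: ŷ = 19 + 1.3·17 = 41.1; r = 39.1 − 41.1 = -2
SSE = 6.25 + 1 + 0 + 9 + 4 + 9 + 0.25 + 4 = 33.5
s = √(33.5/6) = 2.36291
r/s = 0 / 2.36291 = 0.00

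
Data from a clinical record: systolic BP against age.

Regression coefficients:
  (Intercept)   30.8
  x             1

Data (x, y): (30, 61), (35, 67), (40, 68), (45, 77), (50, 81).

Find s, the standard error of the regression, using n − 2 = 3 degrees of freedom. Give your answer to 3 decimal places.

s = 1.897

x=30: ŷ = 30.8 + 30 = 60.8; e = 61 − 60.8 = 0.2
x=35: ŷ = 30.8 + 35 = 65.8; e = 67 − 65.8 = 1.2
x=40: ŷ = 30.8 + 40 = 70.8; e = 68 − 70.8 = -2.8
x=45: ŷ = 30.8 + 45 = 75.8; e = 77 − 75.8 = 1.2
x=50: ŷ = 30.8 + 50 = 80.8; e = 81 − 80.8 = 0.2
SSE = 0.04 + 1.44 + 7.84 + 1.44 + 0.04 = 10.8
s = √(10.8/3) = √3.6 ≈ 1.897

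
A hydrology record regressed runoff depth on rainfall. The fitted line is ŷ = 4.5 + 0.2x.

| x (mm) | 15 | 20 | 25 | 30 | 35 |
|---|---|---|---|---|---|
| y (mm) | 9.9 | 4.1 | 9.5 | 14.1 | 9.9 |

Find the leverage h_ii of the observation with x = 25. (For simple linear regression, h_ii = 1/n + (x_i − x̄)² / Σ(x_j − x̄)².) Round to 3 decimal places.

x̄ = (15 + 20 + 25 + 30 + 35)/5 = 25
Σ(x − x̄)² = 100 + 25 + 0 + 25 + 100 = 250
h = 1/5 + (0)²/250 = 0.2 + 0 = 0.200

h = 0.200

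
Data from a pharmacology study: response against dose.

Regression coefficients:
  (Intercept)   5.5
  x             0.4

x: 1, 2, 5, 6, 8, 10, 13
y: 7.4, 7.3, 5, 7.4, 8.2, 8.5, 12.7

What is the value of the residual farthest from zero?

r = -2.5

x=1: ŷ = 5.5 + 0.4·1 = 5.9; r = 7.4 − 5.9 = 1.5
x=2: ŷ = 5.5 + 0.4·2 = 6.3; r = 7.3 − 6.3 = 1
x=5: ŷ = 5.5 + 0.4·5 = 7.5; r = 5 − 7.5 = -2.5
x=6: ŷ = 5.5 + 0.4·6 = 7.9; r = 7.4 − 7.9 = -0.5
x=8: ŷ = 5.5 + 0.4·8 = 8.7; r = 8.2 − 8.7 = -0.5
x=10: ŷ = 5.5 + 0.4·10 = 9.5; r = 8.5 − 9.5 = -1
x=13: ŷ = 5.5 + 0.4·13 = 10.7; r = 12.7 − 10.7 = 2
Largest |r| is 2.5 at x = 5, residual -2.5.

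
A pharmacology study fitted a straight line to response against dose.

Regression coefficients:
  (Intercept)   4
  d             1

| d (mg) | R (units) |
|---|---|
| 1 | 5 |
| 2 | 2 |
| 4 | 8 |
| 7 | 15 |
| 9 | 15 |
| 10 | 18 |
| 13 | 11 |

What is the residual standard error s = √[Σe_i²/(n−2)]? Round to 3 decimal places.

s = 4.195

d=1: R̂ = 4 + 1 = 5; e = 5 − 5 = 0
d=2: R̂ = 4 + 2 = 6; e = 2 − 6 = -4
d=4: R̂ = 4 + 4 = 8; e = 8 − 8 = 0
d=7: R̂ = 4 + 7 = 11; e = 15 − 11 = 4
d=9: R̂ = 4 + 9 = 13; e = 15 − 13 = 2
d=10: R̂ = 4 + 10 = 14; e = 18 − 14 = 4
d=13: R̂ = 4 + 13 = 17; e = 11 − 17 = -6
SSE = 0 + 16 + 0 + 16 + 4 + 16 + 36 = 88
s = √(88/5) = √17.6 ≈ 4.195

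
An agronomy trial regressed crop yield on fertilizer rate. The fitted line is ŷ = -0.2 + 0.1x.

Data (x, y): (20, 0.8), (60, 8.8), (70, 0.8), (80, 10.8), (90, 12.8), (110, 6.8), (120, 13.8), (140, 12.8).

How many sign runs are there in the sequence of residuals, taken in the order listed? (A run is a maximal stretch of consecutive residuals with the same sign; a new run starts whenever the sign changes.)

x=20: ŷ = -0.2 + 0.1·20 = 1.8; r = 0.8 − 1.8 = -1
x=60: ŷ = -0.2 + 0.1·60 = 5.8; r = 8.8 − 5.8 = 3
x=70: ŷ = -0.2 + 0.1·70 = 6.8; r = 0.8 − 6.8 = -6
x=80: ŷ = -0.2 + 0.1·80 = 7.8; r = 10.8 − 7.8 = 3
x=90: ŷ = -0.2 + 0.1·90 = 8.8; r = 12.8 − 8.8 = 4
x=110: ŷ = -0.2 + 0.1·110 = 10.8; r = 6.8 − 10.8 = -4
x=120: ŷ = -0.2 + 0.1·120 = 11.8; r = 13.8 − 11.8 = 2
x=140: ŷ = -0.2 + 0.1·140 = 13.8; r = 12.8 − 13.8 = -1
Signs: − + − + + − + −
Runs: −×1, +×1, −×1, +×2, −×1, +×1, −×1 → 7

7 runs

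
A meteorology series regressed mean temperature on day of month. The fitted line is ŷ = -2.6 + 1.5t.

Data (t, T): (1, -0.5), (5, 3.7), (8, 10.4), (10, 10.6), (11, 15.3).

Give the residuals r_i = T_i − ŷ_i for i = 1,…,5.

t=1: ŷ = -2.6 + 1.5·1 = -1.1; r = -0.5 − (-1.1) = 0.6
t=5: ŷ = -2.6 + 1.5·5 = 4.9; r = 3.7 − 4.9 = -1.2
t=8: ŷ = -2.6 + 1.5·8 = 9.4; r = 10.4 − 9.4 = 1
t=10: ŷ = -2.6 + 1.5·10 = 12.4; r = 10.6 − 12.4 = -1.8
t=11: ŷ = -2.6 + 1.5·11 = 13.9; r = 15.3 − 13.9 = 1.4

0.6, -1.2, 1, -1.8, 1.4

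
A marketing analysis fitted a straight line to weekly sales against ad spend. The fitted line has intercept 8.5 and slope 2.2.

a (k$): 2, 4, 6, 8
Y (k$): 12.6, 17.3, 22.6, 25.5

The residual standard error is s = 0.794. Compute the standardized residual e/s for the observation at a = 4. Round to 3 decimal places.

ŷ = 8.5 + 2.2·4 = 17.3
e = 17.3 − 17.3 = 0
e/s = 0 / 0.794 = 0.000

0.000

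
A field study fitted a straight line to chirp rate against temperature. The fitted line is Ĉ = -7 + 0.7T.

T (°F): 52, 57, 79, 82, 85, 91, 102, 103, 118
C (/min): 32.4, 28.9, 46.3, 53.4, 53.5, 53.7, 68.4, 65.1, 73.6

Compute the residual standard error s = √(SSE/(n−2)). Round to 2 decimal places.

T=52: Ĉ = -7 + 0.7·52 = 29.4; e = 32.4 − 29.4 = 3
T=57: Ĉ = -7 + 0.7·57 = 32.9; e = 28.9 − 32.9 = -4
T=79: Ĉ = -7 + 0.7·79 = 48.3; e = 46.3 − 48.3 = -2
T=82: Ĉ = -7 + 0.7·82 = 50.4; e = 53.4 − 50.4 = 3
T=85: Ĉ = -7 + 0.7·85 = 52.5; e = 53.5 − 52.5 = 1
T=91: Ĉ = -7 + 0.7·91 = 56.7; e = 53.7 − 56.7 = -3
T=102: Ĉ = -7 + 0.7·102 = 64.4; e = 68.4 − 64.4 = 4
T=103: Ĉ = -7 + 0.7·103 = 65.1; e = 65.1 − 65.1 = 0
T=118: Ĉ = -7 + 0.7·118 = 75.6; e = 73.6 − 75.6 = -2
SSE = 9 + 16 + 4 + 9 + 1 + 9 + 16 + 0 + 4 = 68
s = √(68/7) = √9.71429 ≈ 3.12

s = 3.12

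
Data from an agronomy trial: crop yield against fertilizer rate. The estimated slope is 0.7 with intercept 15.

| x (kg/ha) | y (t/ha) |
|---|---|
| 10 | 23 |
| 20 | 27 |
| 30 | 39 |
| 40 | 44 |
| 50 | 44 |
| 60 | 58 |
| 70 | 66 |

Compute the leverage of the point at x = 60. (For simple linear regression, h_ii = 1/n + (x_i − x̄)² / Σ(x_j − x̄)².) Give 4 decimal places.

h = 0.2857

x̄ = (10 + 20 + 30 + 40 + 50 + 60 + 70)/7 = 40
Σ(x − x̄)² = 900 + 400 + 100 + 0 + 100 + 400 + 900 = 2800
h = 1/7 + (20)²/2800 = 0.142857 + 0.142857 = 0.2857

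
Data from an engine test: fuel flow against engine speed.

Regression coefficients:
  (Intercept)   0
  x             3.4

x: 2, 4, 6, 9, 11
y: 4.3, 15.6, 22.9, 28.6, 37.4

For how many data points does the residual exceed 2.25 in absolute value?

x=2: ŷ = 3.4·2 = 6.8; e = 4.3 − 6.8 = -2.5
x=4: ŷ = 3.4·4 = 13.6; e = 15.6 − 13.6 = 2
x=6: ŷ = 3.4·6 = 20.4; e = 22.9 − 20.4 = 2.5
x=9: ŷ = 3.4·9 = 30.6; e = 28.6 − 30.6 = -2
x=11: ŷ = 3.4·11 = 37.4; e = 37.4 − 37.4 = 0
|e| > 2.25: x=2 (|e|=2.5), x=6 (|e|=2.5) → 2

2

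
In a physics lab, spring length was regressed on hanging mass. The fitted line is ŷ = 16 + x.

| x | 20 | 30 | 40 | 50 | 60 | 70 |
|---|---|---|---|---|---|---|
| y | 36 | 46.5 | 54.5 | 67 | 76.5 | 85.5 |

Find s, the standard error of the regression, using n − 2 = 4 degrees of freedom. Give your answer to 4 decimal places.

x=20: ŷ = 16 + 20 = 36; r = 36 − 36 = 0
x=30: ŷ = 16 + 30 = 46; r = 46.5 − 46 = 0.5
x=40: ŷ = 16 + 40 = 56; r = 54.5 − 56 = -1.5
x=50: ŷ = 16 + 50 = 66; r = 67 − 66 = 1
x=60: ŷ = 16 + 60 = 76; r = 76.5 − 76 = 0.5
x=70: ŷ = 16 + 70 = 86; r = 85.5 − 86 = -0.5
SSE = 0 + 0.25 + 2.25 + 1 + 0.25 + 0.25 = 4
s = √(4/4) = √1 ≈ 1.0000

s = 1.0000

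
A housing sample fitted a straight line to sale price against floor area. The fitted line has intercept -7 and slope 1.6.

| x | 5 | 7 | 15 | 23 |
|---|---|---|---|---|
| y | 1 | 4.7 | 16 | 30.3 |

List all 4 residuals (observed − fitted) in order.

x=5: ŷ = -7 + 1.6·5 = 1; e = 1 − 1 = 0
x=7: ŷ = -7 + 1.6·7 = 4.2; e = 4.7 − 4.2 = 0.5
x=15: ŷ = -7 + 1.6·15 = 17; e = 16 − 17 = -1
x=23: ŷ = -7 + 1.6·23 = 29.8; e = 30.3 − 29.8 = 0.5

0, 0.5, -1, 0.5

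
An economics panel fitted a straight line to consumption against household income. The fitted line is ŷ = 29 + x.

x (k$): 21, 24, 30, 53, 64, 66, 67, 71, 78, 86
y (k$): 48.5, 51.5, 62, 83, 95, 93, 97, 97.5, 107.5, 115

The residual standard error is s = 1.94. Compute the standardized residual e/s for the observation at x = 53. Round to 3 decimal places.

0.515

ŷ = 29 + 53 = 82
e = 83 − 82 = 1
e/s = 1 / 1.94 = 0.515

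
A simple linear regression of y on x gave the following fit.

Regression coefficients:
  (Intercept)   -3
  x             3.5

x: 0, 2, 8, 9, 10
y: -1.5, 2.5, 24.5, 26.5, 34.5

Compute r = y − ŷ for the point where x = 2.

ŷ = -3 + 3.5·2 = 4
r = 2.5 − 4 = -1.5

r = -1.5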